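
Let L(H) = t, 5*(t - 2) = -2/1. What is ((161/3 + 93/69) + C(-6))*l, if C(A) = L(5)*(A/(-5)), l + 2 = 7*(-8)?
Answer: -5696296/1725 ≈ -3302.2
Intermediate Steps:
l = -58 (l = -2 + 7*(-8) = -2 - 56 = -58)
t = 8/5 (t = 2 + (-2/1)/5 = 2 + (-2*1)/5 = 2 + (⅕)*(-2) = 2 - ⅖ = 8/5 ≈ 1.6000)
L(H) = 8/5
C(A) = -8*A/25 (C(A) = 8*(A/(-5))/5 = 8*(A*(-⅕))/5 = 8*(-A/5)/5 = -8*A/25)
((161/3 + 93/69) + C(-6))*l = ((161/3 + 93/69) - 8/25*(-6))*(-58) = ((161*(⅓) + 93*(1/69)) + 48/25)*(-58) = ((161/3 + 31/23) + 48/25)*(-58) = (3796/69 + 48/25)*(-58) = (98212/1725)*(-58) = -5696296/1725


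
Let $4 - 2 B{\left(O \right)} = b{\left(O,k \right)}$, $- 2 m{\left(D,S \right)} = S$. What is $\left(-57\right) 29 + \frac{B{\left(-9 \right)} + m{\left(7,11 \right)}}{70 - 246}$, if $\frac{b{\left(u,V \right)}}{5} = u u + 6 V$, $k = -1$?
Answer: $- \frac{290737}{176} \approx -1651.9$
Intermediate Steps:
$m{\left(D,S \right)} = - \frac{S}{2}$
$b{\left(u,V \right)} = 5 u^{2} + 30 V$ ($b{\left(u,V \right)} = 5 \left(u u + 6 V\right) = 5 \left(u^{2} + 6 V\right) = 5 u^{2} + 30 V$)
$B{\left(O \right)} = 17 - \frac{5 O^{2}}{2}$ ($B{\left(O \right)} = 2 - \frac{5 O^{2} + 30 \left(-1\right)}{2} = 2 - \frac{5 O^{2} - 30}{2} = 2 - \frac{-30 + 5 O^{2}}{2} = 2 - \left(-15 + \frac{5 O^{2}}{2}\right) = 17 - \frac{5 O^{2}}{2}$)
$\left(-57\right) 29 + \frac{B{\left(-9 \right)} + m{\left(7,11 \right)}}{70 - 246} = \left(-57\right) 29 + \frac{\left(17 - \frac{5 \left(-9\right)^{2}}{2}\right) - \frac{11}{2}}{70 - 246} = -1653 + \frac{\left(17 - \frac{405}{2}\right) - \frac{11}{2}}{-176} = -1653 + \left(\left(17 - \frac{405}{2}\right) - \frac{11}{2}\right) \left(- \frac{1}{176}\right) = -1653 + \left(- \frac{371}{2} - \frac{11}{2}\right) \left(- \frac{1}{176}\right) = -1653 - - \frac{191}{176} = -1653 + \frac{191}{176} = - \frac{290737}{176}$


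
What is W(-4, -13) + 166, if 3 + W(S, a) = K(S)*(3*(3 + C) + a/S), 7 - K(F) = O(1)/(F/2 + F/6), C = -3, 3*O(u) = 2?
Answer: 2985/16 ≈ 186.56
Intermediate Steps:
O(u) = 2/3 (O(u) = (1/3)*2 = 2/3)
K(F) = 7 - 1/F (K(F) = 7 - 2/(3*(F/2 + F/6)) = 7 - 2/(3*(2*F/3)) = 7 - 2*3/(2*F)/3 = 7 - 1/F)
W(S, a) = -3 + a*(7 - 1/S)/S (W(S, a) = -3 + (7 - 1/S)*(3*(3 - 3) + a/S) = -3 + (7 - 1/S)*(3*0 + a/S) = -3 + (7 - 1/S)*(0 + a/S) = -3 + (7 - 1/S)*(a/S) = -3 + a*(7 - 1/S)/S)
W(-4, -13) + 166 = (-3 - 1*(-13)/(-4)**2 + 7*(-13)/(-4)) + 166 = (-3 - 1*(-13)*1/16 + 7*(-13)*(-1/4)) + 166 = (-3 + 13/16 + 91/4) + 166 = 329/16 + 166 = 2985/16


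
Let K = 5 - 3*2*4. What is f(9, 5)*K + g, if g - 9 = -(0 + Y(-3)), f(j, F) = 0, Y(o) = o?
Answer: 12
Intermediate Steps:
K = -19 (K = 5 - 6*4 = 5 - 24 = -19)
g = 12 (g = 9 - (0 - 3) = 9 - 1*(-3) = 9 + 3 = 12)
f(9, 5)*K + g = 0*(-19) + 12 = 0 + 12 = 12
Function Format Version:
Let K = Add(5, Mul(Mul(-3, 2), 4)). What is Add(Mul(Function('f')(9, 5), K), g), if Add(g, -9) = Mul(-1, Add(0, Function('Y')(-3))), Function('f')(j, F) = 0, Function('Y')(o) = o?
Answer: 12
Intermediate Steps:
K = -19 (K = Add(5, Mul(-6, 4)) = Add(5, -24) = -19)
g = 12 (g = Add(9, Mul(-1, Add(0, -3))) = Add(9, Mul(-1, -3)) = Add(9, 3) = 12)
Add(Mul(Function('f')(9, 5), K), g) = Add(Mul(0, -19), 12) = Add(0, 12) = 12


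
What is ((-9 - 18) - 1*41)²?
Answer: 4624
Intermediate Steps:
((-9 - 18) - 1*41)² = (-27 - 41)² = (-68)² = 4624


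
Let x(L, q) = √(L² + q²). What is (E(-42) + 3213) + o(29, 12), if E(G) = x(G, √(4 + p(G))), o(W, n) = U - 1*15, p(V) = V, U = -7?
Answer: 3191 + √1726 ≈ 3232.5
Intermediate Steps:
o(W, n) = -22 (o(W, n) = -7 - 1*15 = -7 - 15 = -22)
E(G) = √(4 + G + G²) (E(G) = √(G² + (√(4 + G))²) = √(G² + (4 + G)) = √(4 + G + G²))
(E(-42) + 3213) + o(29, 12) = (√(4 - 42 + (-42)²) + 3213) - 22 = (√(4 - 42 + 1764) + 3213) - 22 = (√1726 + 3213) - 22 = (3213 + √1726) - 22 = 3191 + √1726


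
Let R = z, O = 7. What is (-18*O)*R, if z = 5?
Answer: -630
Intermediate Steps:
R = 5
(-18*O)*R = -18*7*5 = -126*5 = -630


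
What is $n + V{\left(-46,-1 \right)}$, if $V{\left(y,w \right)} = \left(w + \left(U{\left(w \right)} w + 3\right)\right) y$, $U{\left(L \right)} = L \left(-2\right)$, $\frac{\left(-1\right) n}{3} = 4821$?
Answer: $-14463$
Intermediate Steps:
$n = -14463$ ($n = \left(-3\right) 4821 = -14463$)
$U{\left(L \right)} = - 2 L$
$V{\left(y,w \right)} = y \left(3 + w - 2 w^{2}\right)$ ($V{\left(y,w \right)} = \left(w + \left(- 2 w w + 3\right)\right) y = \left(w - \left(-3 + 2 w^{2}\right)\right) y = \left(3 + w - 2 w^{2}\right) y = y \left(3 + w - 2 w^{2}\right)$)
$n + V{\left(-46,-1 \right)} = -14463 - 46 \left(3 - 1 - 2 \left(-1\right)^{2}\right) = -14463 - 46 \left(3 - 1 - 2\right) = -14463 - 0 = -14463 + 0 = -14463$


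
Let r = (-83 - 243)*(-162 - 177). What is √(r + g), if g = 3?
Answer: √110517 ≈ 332.44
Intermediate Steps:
r = 110514 (r = -326*(-339) = 110514)
√(r + g) = √(110514 + 3) = √110517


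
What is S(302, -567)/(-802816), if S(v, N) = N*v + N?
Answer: 24543/114688 ≈ 0.21400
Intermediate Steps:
S(v, N) = N + N*v
S(302, -567)/(-802816) = -567*(1 + 302)/(-802816) = -567*303*(-1/802816) = -171801*(-1/802816) = 24543/114688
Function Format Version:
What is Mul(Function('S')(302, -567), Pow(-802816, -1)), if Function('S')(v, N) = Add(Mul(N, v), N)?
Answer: Rational(24543, 114688) ≈ 0.21400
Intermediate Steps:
Function('S')(v, N) = Add(N, Mul(N, v))
Mul(Function('S')(302, -567), Pow(-802816, -1)) = Mul(Mul(-567, Add(1, 302)), Pow(-802816, -1)) = Mul(Mul(-567, 303), Rational(-1, 802816)) = Mul(-171801, Rational(-1, 802816)) = Rational(24543, 114688)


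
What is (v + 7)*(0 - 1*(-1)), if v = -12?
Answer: -5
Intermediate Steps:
(v + 7)*(0 - 1*(-1)) = (-12 + 7)*(0 - 1*(-1)) = -5*(0 + 1) = -5*1 = -5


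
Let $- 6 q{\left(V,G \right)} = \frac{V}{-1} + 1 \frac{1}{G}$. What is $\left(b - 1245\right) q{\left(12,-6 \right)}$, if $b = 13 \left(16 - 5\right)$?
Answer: $- \frac{40223}{18} \approx -2234.6$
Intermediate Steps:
$q{\left(V,G \right)} = - \frac{1}{6 G} + \frac{V}{6}$ ($q{\left(V,G \right)} = - \frac{\frac{V}{-1} + 1 \frac{1}{G}}{6} = - \frac{V \left(-1\right) + \frac{1}{G}}{6} = - \frac{- V + \frac{1}{G}}{6} = - \frac{\frac{1}{G} - V}{6} = - \frac{1}{6 G} + \frac{V}{6}$)
$b = 143$ ($b = 13 \cdot 11 = 143$)
$\left(b - 1245\right) q{\left(12,-6 \right)} = \left(143 - 1245\right) \frac{-1 - 72}{6 \left(-6\right)} = - 1102 \cdot \frac{1}{6} \left(- \frac{1}{6}\right) \left(-1 - 72\right) = - 1102 \cdot \frac{1}{6} \left(- \frac{1}{6}\right) \left(-73\right) = \left(-1102\right) \frac{73}{36} = - \frac{40223}{18}$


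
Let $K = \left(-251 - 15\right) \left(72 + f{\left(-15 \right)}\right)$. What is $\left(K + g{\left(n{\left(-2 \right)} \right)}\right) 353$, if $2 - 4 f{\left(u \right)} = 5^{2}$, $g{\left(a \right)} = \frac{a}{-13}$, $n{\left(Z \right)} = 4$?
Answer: $- \frac{161742129}{26} \approx -6.2208 \cdot 10^{6}$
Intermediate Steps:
$g{\left(a \right)} = - \frac{a}{13}$ ($g{\left(a \right)} = a \left(- \frac{1}{13}\right) = - \frac{a}{13}$)
$f{\left(u \right)} = - \frac{23}{4}$ ($f{\left(u \right)} = \frac{1}{2} - \frac{5^{2}}{4} = \frac{1}{2} - \frac{25}{4} = - \frac{23}{4}$)
$K = - \frac{35245}{2}$ ($K = \left(-251 - 15\right) \left(72 - \frac{23}{4}\right) = \left(-266\right) \frac{265}{4} = - \frac{35245}{2} \approx -17623.0$)
$\left(K + g{\left(n{\left(-2 \right)} \right)}\right) 353 = \left(- \frac{35245}{2} - \frac{4}{13}\right) 353 = \left(- \frac{458193}{26}\right) 353 = - \frac{161742129}{26}$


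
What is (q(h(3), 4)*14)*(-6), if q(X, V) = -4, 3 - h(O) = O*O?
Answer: 336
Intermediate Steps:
h(O) = 3 - O² (h(O) = 3 - O*O = 3 - O²)
(q(h(3), 4)*14)*(-6) = -4*14*(-6) = -56*(-6) = 336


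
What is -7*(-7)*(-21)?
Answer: -1029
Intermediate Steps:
-7*(-7)*(-21) = 49*(-21) = -1029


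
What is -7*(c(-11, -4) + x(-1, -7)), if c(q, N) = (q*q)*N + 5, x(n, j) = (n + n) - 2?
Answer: 3381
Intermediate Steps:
x(n, j) = -2 + 2*n (x(n, j) = 2*n - 2 = -2 + 2*n)
c(q, N) = 5 + N*q² (c(q, N) = q²*N + 5 = N*q² + 5 = 5 + N*q²)
-7*(c(-11, -4) + x(-1, -7)) = -7*((5 - 4*(-11)²) + (-2 + 2*(-1))) = -7*((5 - 4*121) + (-2 - 2)) = -7*((5 - 484) - 4) = -7*(-479 - 4) = -7*(-483) = 3381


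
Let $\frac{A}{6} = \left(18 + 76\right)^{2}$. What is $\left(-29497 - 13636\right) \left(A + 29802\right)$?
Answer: $-3572188794$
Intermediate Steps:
$A = 53016$ ($A = 6 \left(18 + 76\right)^{2} = 6 \cdot 94^{2} = 6 \cdot 8836 = 53016$)
$\left(-29497 - 13636\right) \left(A + 29802\right) = \left(-29497 - 13636\right) \left(53016 + 29802\right) = \left(-43133\right) 82818 = -3572188794$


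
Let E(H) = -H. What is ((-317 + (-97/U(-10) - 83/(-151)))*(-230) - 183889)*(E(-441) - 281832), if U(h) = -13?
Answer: 62319315000987/1963 ≈ 3.1747e+10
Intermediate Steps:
((-317 + (-97/U(-10) - 83/(-151)))*(-230) - 183889)*(E(-441) - 281832) = ((-317 + (-97/(-13) - 83/(-151)))*(-230) - 183889)*(-1*(-441) - 281832) = ((-317 + (-97*(-1/13) - 83*(-1/151)))*(-230) - 183889)*(441 - 281832) = ((-317 + (97/13 + 83/151))*(-230) - 183889)*(-281391) = ((-317 + 15726/1963)*(-230) - 183889)*(-281391) = (-606545/1963*(-230) - 183889)*(-281391) = (139505350/1963 - 183889)*(-281391) = -221468757/1963*(-281391) = 62319315000987/1963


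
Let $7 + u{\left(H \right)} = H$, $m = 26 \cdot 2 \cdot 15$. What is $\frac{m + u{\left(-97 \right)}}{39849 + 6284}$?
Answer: $\frac{676}{46133} \approx 0.014653$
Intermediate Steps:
$m = 780$ ($m = 52 \cdot 15 = 780$)
$u{\left(H \right)} = -7 + H$
$\frac{m + u{\left(-97 \right)}}{39849 + 6284} = \frac{780 - 104}{39849 + 6284} = \frac{780 - 104}{46133} = 676 \cdot \frac{1}{46133} = \frac{676}{46133}$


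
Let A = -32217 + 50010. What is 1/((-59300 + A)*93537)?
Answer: -1/3882440259 ≈ -2.5757e-10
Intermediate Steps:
A = 17793
1/((-59300 + A)*93537) = 1/((-59300 + 17793)*93537) = (1/93537)/(-41507) = -1/41507*1/93537 = -1/3882440259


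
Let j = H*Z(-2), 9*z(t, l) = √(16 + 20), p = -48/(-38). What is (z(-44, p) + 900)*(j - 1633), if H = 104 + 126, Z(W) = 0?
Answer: -4412366/3 ≈ -1.4708e+6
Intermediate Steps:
p = 24/19 (p = -48*(-1/38) = 24/19 ≈ 1.2632)
H = 230
z(t, l) = ⅔ (z(t, l) = √(16 + 20)/9 = √36/9 = (⅑)*6 = ⅔)
j = 0 (j = 230*0 = 0)
(z(-44, p) + 900)*(j - 1633) = (⅔ + 900)*(0 - 1633) = (2702/3)*(-1633) = -4412366/3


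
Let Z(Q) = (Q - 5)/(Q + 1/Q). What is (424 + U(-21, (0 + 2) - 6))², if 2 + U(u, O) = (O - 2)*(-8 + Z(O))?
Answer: 60435076/289 ≈ 2.0912e+5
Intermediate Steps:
Z(Q) = (-5 + Q)/(Q + 1/Q)
U(u, O) = -2 + (-8 + O*(-5 + O)/(1 + O²))*(-2 + O) (U(u, O) = -2 + (O - 2)*(-8 + O*(-5 + O)/(1 + O²)) = -2 + (-2 + O)*(-8 + O*(-5 + O)/(1 + O²)) = -2 + (-8 + O*(-5 + O)/(1 + O²))*(-2 + O))
(424 + U(-21, (0 + 2) - 6))² = (424 + (14 - 7*((0 + 2) - 6)³ + 2*((0 + 2) - 6) + 7*((0 + 2) - 6)²)/(1 + ((0 + 2) - 6)²))² = (424 + (14 - 7*(2 - 6)³ + 2*(2 - 6) + 7*(2 - 6)²)/(1 + (2 - 6)²))² = (424 + (14 - 7*(-4)³ + 2*(-4) + 7*(-4)²)/(1 + (-4)²))² = (424 + (14 - 7*(-64) - 8 + 7*16)/(1 + 16))² = (424 + (14 + 448 - 8 + 112)/17)² = (424 + (1/17)*566)² = (424 + 566/17)² = (7774/17)² = 60435076/289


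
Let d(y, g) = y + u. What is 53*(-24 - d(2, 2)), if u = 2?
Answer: -1484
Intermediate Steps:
d(y, g) = 2 + y (d(y, g) = y + 2 = 2 + y)
53*(-24 - d(2, 2)) = 53*(-24 - (2 + 2)) = 53*(-24 - 1*4) = 53*(-24 - 4) = 53*(-28) = -1484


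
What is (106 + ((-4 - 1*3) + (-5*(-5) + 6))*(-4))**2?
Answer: 100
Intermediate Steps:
(106 + ((-4 - 1*3) + (-5*(-5) + 6))*(-4))**2 = (106 + ((-4 - 3) + (25 + 6))*(-4))**2 = (106 + (-7 + 31)*(-4))**2 = (106 + 24*(-4))**2 = (106 - 96)**2 = 10**2 = 100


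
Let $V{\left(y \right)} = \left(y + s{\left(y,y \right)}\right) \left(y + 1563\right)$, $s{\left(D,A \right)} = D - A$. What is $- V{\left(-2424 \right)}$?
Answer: $-2087064$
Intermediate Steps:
$V{\left(y \right)} = y \left(1563 + y\right)$ ($V{\left(y \right)} = \left(y + \left(y - y\right)\right) \left(y + 1563\right) = \left(y + 0\right) \left(1563 + y\right) = y \left(1563 + y\right)$)
$- V{\left(-2424 \right)} = - \left(-2424\right) \left(1563 - 2424\right) = - \left(-2424\right) \left(-861\right) = \left(-1\right) 2087064 = -2087064$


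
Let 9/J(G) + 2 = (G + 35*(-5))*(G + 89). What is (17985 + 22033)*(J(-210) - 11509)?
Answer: -21454599747284/46583 ≈ -4.6057e+8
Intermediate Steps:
J(G) = 9/(-2 + (-175 + G)*(89 + G)) (J(G) = 9/(-2 + (G + 35*(-5))*(G + 89)) = 9/(-2 + (G - 175)*(89 + G)) = 9/(-2 + (-175 + G)*(89 + G)))
(17985 + 22033)*(J(-210) - 11509) = (17985 + 22033)*(9/(-15577 + (-210)**2 - 86*(-210)) - 11509) = 40018*(9/(-15577 + 44100 + 18060) - 11509) = 40018*(9/46583 - 11509) = 40018*(-536123738/46583) = -21454599747284/46583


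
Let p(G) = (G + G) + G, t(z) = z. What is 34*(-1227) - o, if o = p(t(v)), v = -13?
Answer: -41679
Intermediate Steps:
p(G) = 3*G (p(G) = 2*G + G = 3*G)
o = -39 (o = 3*(-13) = -39)
34*(-1227) - o = 34*(-1227) - 1*(-39) = -41718 + 39 = -41679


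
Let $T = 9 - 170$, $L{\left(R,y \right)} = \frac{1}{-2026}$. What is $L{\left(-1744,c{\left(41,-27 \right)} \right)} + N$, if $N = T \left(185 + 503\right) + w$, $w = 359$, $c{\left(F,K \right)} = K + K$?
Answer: $- \frac{223688635}{2026} \approx -1.1041 \cdot 10^{5}$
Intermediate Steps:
$c{\left(F,K \right)} = 2 K$
$L{\left(R,y \right)} = - \frac{1}{2026}$
$T = -161$ ($T = 9 - 170 = -161$)
$N = -110409$ ($N = - 161 \left(185 + 503\right) + 359 = \left(-161\right) 688 + 359 = -110768 + 359 = -110409$)
$L{\left(-1744,c{\left(41,-27 \right)} \right)} + N = - \frac{1}{2026} - 110409 = - \frac{223688635}{2026}$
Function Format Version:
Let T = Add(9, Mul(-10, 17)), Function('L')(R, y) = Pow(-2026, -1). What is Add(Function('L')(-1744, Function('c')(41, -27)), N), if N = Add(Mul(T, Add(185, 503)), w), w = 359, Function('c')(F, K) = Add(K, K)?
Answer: Rational(-223688635, 2026) ≈ -1.1041e+5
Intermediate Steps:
Function('c')(F, K) = Mul(2, K)
Function('L')(R, y) = Rational(-1, 2026)
T = -161 (T = Add(9, -170) = -161)
N = -110409 (N = Add(Mul(-161, Add(185, 503)), 359) = Add(Mul(-161, 688), 359) = Add(-110768, 359) = -110409)
Add(Function('L')(-1744, Function('c')(41, -27)), N) = Add(Rational(-1, 2026), -110409) = Rational(-223688635, 2026)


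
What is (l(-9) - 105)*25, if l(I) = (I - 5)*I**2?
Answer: -30975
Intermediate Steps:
l(I) = I**2*(-5 + I) (l(I) = (-5 + I)*I**2 = I**2*(-5 + I))
(l(-9) - 105)*25 = ((-9)**2*(-5 - 9) - 105)*25 = (81*(-14) - 105)*25 = (-1134 - 105)*25 = -1239*25 = -30975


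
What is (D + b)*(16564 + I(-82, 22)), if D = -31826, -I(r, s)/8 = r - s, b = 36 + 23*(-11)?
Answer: -557420028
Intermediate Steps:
b = -217 (b = 36 - 253 = -217)
I(r, s) = -8*r + 8*s (I(r, s) = -8*(r - s) = -8*r + 8*s)
(D + b)*(16564 + I(-82, 22)) = (-31826 - 217)*(16564 + (-8*(-82) + 8*22)) = -32043*(16564 + (656 + 176)) = -32043*(16564 + 832) = -32043*17396 = -557420028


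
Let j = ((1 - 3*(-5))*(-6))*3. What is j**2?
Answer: 82944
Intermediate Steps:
j = -288 (j = ((1 + 15)*(-6))*3 = (16*(-6))*3 = -96*3 = -288)
j**2 = (-288)**2 = 82944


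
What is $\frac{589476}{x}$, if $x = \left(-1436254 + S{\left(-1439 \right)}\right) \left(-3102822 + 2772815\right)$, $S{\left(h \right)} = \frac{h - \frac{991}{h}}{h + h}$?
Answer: $\frac{1220640332196}{981467312370759883} \approx 1.2437 \cdot 10^{-6}$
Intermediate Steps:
$S{\left(h \right)} = \frac{h - \frac{991}{h}}{2 h}$
$x = \frac{981467312370759883}{2070721}$ ($x = \left(-1436254 + \frac{-991 + \left(-1439\right)^{2}}{2 \cdot 2070721}\right) \left(-3102822 + 2772815\right) = \left(-1436254 + \frac{1}{2} \cdot \frac{1}{2070721} \left(-991 + 2070721\right)\right) \left(-330007\right) = \left(-1436254 + \frac{1}{2} \cdot \frac{1}{2070721} \cdot 2069730\right) \left(-330007\right) = \left(-1436254 + \frac{1034865}{2070721}\right) \left(-330007\right) = \left(- \frac{2974080284269}{2070721}\right) \left(-330007\right) = \frac{981467312370759883}{2070721} \approx 4.7397 \cdot 10^{11}$)
$\frac{589476}{x} = \frac{589476}{\frac{981467312370759883}{2070721}} = 589476 \cdot \frac{2070721}{981467312370759883} = \frac{1220640332196}{981467312370759883}$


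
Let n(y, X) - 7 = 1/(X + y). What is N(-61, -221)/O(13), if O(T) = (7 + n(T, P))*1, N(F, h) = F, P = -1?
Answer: -732/169 ≈ -4.3314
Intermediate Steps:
n(y, X) = 7 + 1/(X + y)
O(T) = 7 + (-6 + 7*T)/(-1 + T) (O(T) = (7 + (1 + 7*(-1) + 7*T)/(-1 + T))*1 = (7 + (1 - 7 + 7*T)/(-1 + T))*1 = (7 + (-6 + 7*T)/(-1 + T))*1 = 7 + (-6 + 7*T)/(-1 + T))
N(-61, -221)/O(13) = -61*(-1 + 13)/(-13 + 14*13) = -61*12/(-13 + 182) = -61/((1/12)*169) = -61/169/12 = -61*12/169 = -732/169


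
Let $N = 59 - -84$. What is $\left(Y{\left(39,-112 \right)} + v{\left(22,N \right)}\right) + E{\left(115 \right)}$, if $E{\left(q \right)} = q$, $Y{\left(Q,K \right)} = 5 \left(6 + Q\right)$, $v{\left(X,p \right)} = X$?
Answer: $362$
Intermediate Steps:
$N = 143$ ($N = 59 + 84 = 143$)
$Y{\left(Q,K \right)} = 30 + 5 Q$
$\left(Y{\left(39,-112 \right)} + v{\left(22,N \right)}\right) + E{\left(115 \right)} = \left(\left(30 + 5 \cdot 39\right) + 22\right) + 115 = \left(\left(30 + 195\right) + 22\right) + 115 = \left(225 + 22\right) + 115 = 247 + 115 = 362$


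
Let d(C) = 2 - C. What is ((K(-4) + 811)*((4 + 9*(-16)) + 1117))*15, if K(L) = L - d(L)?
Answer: 11738655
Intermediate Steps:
K(L) = -2 + 2*L (K(L) = L - (2 - L) = L + (-2 + L) = -2 + 2*L)
((K(-4) + 811)*((4 + 9*(-16)) + 1117))*15 = (((-2 + 2*(-4)) + 811)*((4 + 9*(-16)) + 1117))*15 = (((-2 - 8) + 811)*((4 - 144) + 1117))*15 = ((-10 + 811)*(-140 + 1117))*15 = (801*977)*15 = 782577*15 = 11738655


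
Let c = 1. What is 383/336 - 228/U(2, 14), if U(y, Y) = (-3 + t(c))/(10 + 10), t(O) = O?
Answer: 766463/336 ≈ 2281.1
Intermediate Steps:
U(y, Y) = -⅒ (U(y, Y) = (-3 + 1)/(10 + 10) = -2/20 = -2*1/20 = -⅒)
383/336 - 228/U(2, 14) = 383/336 - 228/(-⅒) = 383*(1/336) - 228*(-10) = 383/336 + 2280 = 766463/336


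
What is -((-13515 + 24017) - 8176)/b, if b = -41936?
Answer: 1163/20968 ≈ 0.055465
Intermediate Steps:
-((-13515 + 24017) - 8176)/b = -((-13515 + 24017) - 8176)/(-41936) = -(10502 - 8176)*(-1)/41936 = -2326*(-1)/41936 = -1*(-1163/20968) = 1163/20968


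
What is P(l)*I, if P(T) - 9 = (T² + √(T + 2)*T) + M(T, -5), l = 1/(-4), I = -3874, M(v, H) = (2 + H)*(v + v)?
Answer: -327353/8 + 1937*√7/4 ≈ -39638.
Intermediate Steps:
M(v, H) = 2*v*(2 + H) (M(v, H) = (2 + H)*(2*v) = 2*v*(2 + H))
l = -¼ ≈ -0.25000
P(T) = 9 + T² - 6*T + T*√(2 + T) (P(T) = 9 + ((T² + √(T + 2)*T) + 2*T*(2 - 5)) = 9 + ((T² + √(2 + T)*T) + 2*T*(-3)) = 9 + ((T² + T*√(2 + T)) - 6*T) = 9 + (T² - 6*T + T*√(2 + T)) = 9 + T² - 6*T + T*√(2 + T))
P(l)*I = (9 + (-¼)² - 6*(-¼) - √(2 - ¼)/4)*(-3874) = (9 + 1/16 + 3/2 - √7/8)*(-3874) = (169/16 - √7/8)*(-3874) = -327353/8 + 1937*√7/4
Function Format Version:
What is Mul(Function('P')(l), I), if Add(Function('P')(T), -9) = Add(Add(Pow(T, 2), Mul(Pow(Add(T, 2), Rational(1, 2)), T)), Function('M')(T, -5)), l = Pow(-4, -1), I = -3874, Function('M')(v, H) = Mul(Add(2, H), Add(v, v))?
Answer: Add(Rational(-327353, 8), Mul(Rational(1937, 4), Pow(7, Rational(1, 2)))) ≈ -39638.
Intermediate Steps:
Function('M')(v, H) = Mul(2, v, Add(2, H)) (Function('M')(v, H) = Mul(Add(2, H), Mul(2, v)) = Mul(2, v, Add(2, H)))
l = Rational(-1, 4) ≈ -0.25000
Function('P')(T) = Add(9, Pow(T, 2), Mul(-6, T), Mul(T, Pow(Add(2, T), Rational(1, 2)))) (Function('P')(T) = Add(9, Add(Add(Pow(T, 2), Mul(Pow(Add(T, 2), Rational(1, 2)), T)), Mul(2, T, Add(2, -5)))) = Add(9, Add(Add(Pow(T, 2), Mul(Pow(Add(2, T), Rational(1, 2)), T)), Mul(2, T, -3))) = Add(9, Add(Add(Pow(T, 2), Mul(T, Pow(Add(2, T), Rational(1, 2)))), Mul(-6, T))) = Add(9, Add(Pow(T, 2), Mul(-6, T), Mul(T, Pow(Add(2, T), Rational(1, 2))))) = Add(9, Pow(T, 2), Mul(-6, T), Mul(T, Pow(Add(2, T), Rational(1, 2)))))
Mul(Function('P')(l), I) = Mul(Add(9, Pow(Rational(-1, 4), 2), Mul(-6, Rational(-1, 4)), Mul(Rational(-1, 4), Pow(Add(2, Rational(-1, 4)), Rational(1, 2)))), -3874) = Mul(Add(9, Rational(1, 16), Rational(3, 2), Mul(Rational(-1, 4), Pow(Rational(7, 4), Rational(1, 2)))), -3874) = Mul(Add(9, Rational(1, 16), Rational(3, 2), Mul(Rational(-1, 4), Mul(Rational(1, 2), Pow(7, Rational(1, 2))))), -3874) = Mul(Add(9, Rational(1, 16), Rational(3, 2), Mul(Rational(-1, 8), Pow(7, Rational(1, 2)))), -3874) = Mul(Add(Rational(169, 16), Mul(Rational(-1, 8), Pow(7, Rational(1, 2)))), -3874) = Add(Rational(-327353, 8), Mul(Rational(1937, 4), Pow(7, Rational(1, 2))))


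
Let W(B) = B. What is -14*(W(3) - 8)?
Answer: 70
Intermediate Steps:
-14*(W(3) - 8) = -14*(3 - 8) = -14*(-5) = 70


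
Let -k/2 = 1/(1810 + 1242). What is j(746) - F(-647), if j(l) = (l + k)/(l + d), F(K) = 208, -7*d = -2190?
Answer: -334951333/1615816 ≈ -207.30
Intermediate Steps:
d = 2190/7 (d = -⅐*(-2190) = 2190/7 ≈ 312.86)
k = -1/1526 (k = -2/(1810 + 1242) = -2/3052 = -2*1/3052 = -1/1526 ≈ -0.00065531)
j(l) = (-1/1526 + l)/(2190/7 + l) (j(l) = (l - 1/1526)/(l + 2190/7) = (-1/1526 + l)/(2190/7 + l))
j(746) - F(-647) = (-1 + 1526*746)/(218*(2190 + 7*746)) - 1*208 = (-1 + 1138396)/(218*(2190 + 5222)) - 208 = (1/218)*1138395/7412 - 208 = (1/218)*(1/7412)*1138395 - 208 = 1138395/1615816 - 208 = -334951333/1615816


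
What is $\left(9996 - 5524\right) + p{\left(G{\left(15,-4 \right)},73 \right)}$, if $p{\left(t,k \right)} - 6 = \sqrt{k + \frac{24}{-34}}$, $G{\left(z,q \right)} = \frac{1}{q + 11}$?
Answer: $4478 + \frac{\sqrt{20893}}{17} \approx 4486.5$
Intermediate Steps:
$G{\left(z,q \right)} = \frac{1}{11 + q}$
$p{\left(t,k \right)} = 6 + \sqrt{- \frac{12}{17} + k}$ ($p{\left(t,k \right)} = 6 + \sqrt{k + \frac{24}{-34}} = 6 + \sqrt{k + 24 \left(- \frac{1}{34}\right)} = 6 + \sqrt{k - \frac{12}{17}} = 6 + \sqrt{- \frac{12}{17} + k}$)
$\left(9996 - 5524\right) + p{\left(G{\left(15,-4 \right)},73 \right)} = \left(9996 - 5524\right) + \left(6 + \frac{\sqrt{-204 + 289 \cdot 73}}{17}\right) = \left(9996 - 5524\right) + \left(6 + \frac{\sqrt{-204 + 21097}}{17}\right) = 4472 + \left(6 + \frac{\sqrt{20893}}{17}\right) = 4478 + \frac{\sqrt{20893}}{17}$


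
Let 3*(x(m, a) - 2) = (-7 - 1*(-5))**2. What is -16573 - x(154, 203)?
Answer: -49729/3 ≈ -16576.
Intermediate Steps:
x(m, a) = 10/3 (x(m, a) = 2 + (-7 - 1*(-5))**2/3 = 2 + (-7 + 5)**2/3 = 2 + (1/3)*(-2)**2 = 2 + (1/3)*4 = 2 + 4/3 = 10/3)
-16573 - x(154, 203) = -16573 - 1*10/3 = -16573 - 10/3 = -49729/3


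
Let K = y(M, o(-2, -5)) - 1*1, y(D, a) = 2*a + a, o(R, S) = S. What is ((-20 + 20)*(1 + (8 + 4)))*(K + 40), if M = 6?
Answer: 0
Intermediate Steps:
y(D, a) = 3*a
K = -16 (K = 3*(-5) - 1*1 = -15 - 1 = -16)
((-20 + 20)*(1 + (8 + 4)))*(K + 40) = ((-20 + 20)*(1 + (8 + 4)))*(-16 + 40) = (0*(1 + 12))*24 = (0*13)*24 = 0*24 = 0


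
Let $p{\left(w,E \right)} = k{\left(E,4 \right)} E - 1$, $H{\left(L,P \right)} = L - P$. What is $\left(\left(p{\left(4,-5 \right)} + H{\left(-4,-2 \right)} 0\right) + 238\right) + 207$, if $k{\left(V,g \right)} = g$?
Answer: $424$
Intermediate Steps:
$p{\left(w,E \right)} = -1 + 4 E$ ($p{\left(w,E \right)} = 4 E - 1 = -1 + 4 E$)
$\left(\left(p{\left(4,-5 \right)} + H{\left(-4,-2 \right)} 0\right) + 238\right) + 207 = \left(\left(\left(-1 + 4 \left(-5\right)\right) + \left(-4 - -2\right) 0\right) + 238\right) + 207 = \left(\left(\left(-1 - 20\right) + \left(-4 + 2\right) 0\right) + 238\right) + 207 = \left(\left(-21 - 0\right) + 238\right) + 207 = \left(\left(-21 + 0\right) + 238\right) + 207 = \left(-21 + 238\right) + 207 = 217 + 207 = 424$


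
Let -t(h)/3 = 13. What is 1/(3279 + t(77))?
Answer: 1/3240 ≈ 0.00030864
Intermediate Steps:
t(h) = -39 (t(h) = -3*13 = -39)
1/(3279 + t(77)) = 1/(3279 - 39) = 1/3240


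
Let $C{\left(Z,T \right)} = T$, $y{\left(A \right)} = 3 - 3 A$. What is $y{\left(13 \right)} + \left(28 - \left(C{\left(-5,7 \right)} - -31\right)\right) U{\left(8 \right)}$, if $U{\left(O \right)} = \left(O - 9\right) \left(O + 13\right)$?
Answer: $174$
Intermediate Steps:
$U{\left(O \right)} = \left(-9 + O\right) \left(13 + O\right)$
$y{\left(13 \right)} + \left(28 - \left(C{\left(-5,7 \right)} - -31\right)\right) U{\left(8 \right)} = \left(3 - 39\right) + \left(28 - \left(7 - -31\right)\right) \left(-117 + 8^{2} + 4 \cdot 8\right) = \left(3 - 39\right) + \left(28 - \left(7 + 31\right)\right) \left(-117 + 64 + 32\right) = -36 + \left(28 - 38\right) \left(-21\right) = -36 - -210 = -36 + 210 = 174$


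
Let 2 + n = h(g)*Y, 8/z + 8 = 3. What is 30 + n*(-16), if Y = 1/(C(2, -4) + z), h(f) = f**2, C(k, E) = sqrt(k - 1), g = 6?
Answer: 1022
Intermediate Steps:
z = -8/5 (z = 8/(-8 + 3) = 8/(-5) = 8*(-1/5) = -8/5 ≈ -1.6000)
C(k, E) = sqrt(-1 + k)
Y = -5/3 (Y = 1/(sqrt(-1 + 2) - 8/5) = 1/(sqrt(1) - 8/5) = 1/(1 - 8/5) = 1/(-3/5) = -5/3 ≈ -1.6667)
n = -62 (n = -2 + 6**2*(-5/3) = -2 + 36*(-5/3) = -2 - 60 = -62)
30 + n*(-16) = 30 - 62*(-16) = 30 + 992 = 1022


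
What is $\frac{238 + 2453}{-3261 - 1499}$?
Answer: $- \frac{2691}{4760} \approx -0.56534$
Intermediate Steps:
$\frac{238 + 2453}{-3261 - 1499} = \frac{2691}{-4760} = 2691 \left(- \frac{1}{4760}\right) = - \frac{2691}{4760}$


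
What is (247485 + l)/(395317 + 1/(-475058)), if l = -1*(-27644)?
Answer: 130702232482/187798503385 ≈ 0.69597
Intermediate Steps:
l = 27644
(247485 + l)/(395317 + 1/(-475058)) = (247485 + 27644)/(395317 + 1/(-475058)) = 275129/(395317 - 1/475058) = 275129/(187798503385/475058) = 275129*(475058/187798503385) = 130702232482/187798503385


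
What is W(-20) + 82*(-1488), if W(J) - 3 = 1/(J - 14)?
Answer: -4148443/34 ≈ -1.2201e+5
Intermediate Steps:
W(J) = 3 + 1/(-14 + J) (W(J) = 3 + 1/(J - 14) = 3 + 1/(-14 + J))
W(-20) + 82*(-1488) = (-41 + 3*(-20))/(-14 - 20) + 82*(-1488) = (-41 - 60)/(-34) - 122016 = -1/34*(-101) - 122016 = 101/34 - 122016 = -4148443/34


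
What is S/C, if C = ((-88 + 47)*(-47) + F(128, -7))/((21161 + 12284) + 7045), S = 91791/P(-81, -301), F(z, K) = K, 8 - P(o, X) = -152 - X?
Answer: -878633/64 ≈ -13729.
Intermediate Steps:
P(o, X) = 160 + X (P(o, X) = 8 - (-152 - X) = 8 + (152 + X) = 160 + X)
S = -651 (S = 91791/(160 - 301) = 91791/(-141) = 91791*(-1/141) = -651)
C = 192/4049 (C = ((-88 + 47)*(-47) - 7)/((21161 + 12284) + 7045) = (-41*(-47) - 7)/(33445 + 7045) = (1927 - 7)/40490 = 1920*(1/40490) = 192/4049 ≈ 0.047419)
S/C = -651/192/4049 = -651*4049/192 = -878633/64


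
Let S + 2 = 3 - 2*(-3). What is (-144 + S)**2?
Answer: 18769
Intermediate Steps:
S = 7 (S = -2 + (3 - 2*(-3)) = -2 + (3 + 6) = -2 + 9 = 7)
(-144 + S)**2 = (-144 + 7)**2 = (-137)**2 = 18769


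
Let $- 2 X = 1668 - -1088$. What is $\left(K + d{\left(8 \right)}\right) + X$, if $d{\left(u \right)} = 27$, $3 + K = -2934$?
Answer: $-4288$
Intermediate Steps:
$K = -2937$ ($K = -3 - 2934 = -2937$)
$X = -1378$ ($X = - \frac{1668 - -1088}{2} = - \frac{1668 + 1088}{2} = \left(- \frac{1}{2}\right) 2756 = -1378$)
$\left(K + d{\left(8 \right)}\right) + X = \left(-2937 + 27\right) - 1378 = -2910 - 1378 = -4288$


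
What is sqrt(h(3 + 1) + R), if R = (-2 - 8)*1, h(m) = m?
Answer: I*sqrt(6) ≈ 2.4495*I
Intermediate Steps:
R = -10 (R = -10*1 = -10)
sqrt(h(3 + 1) + R) = sqrt((3 + 1) - 10) = sqrt(4 - 10) = sqrt(-6) = I*sqrt(6)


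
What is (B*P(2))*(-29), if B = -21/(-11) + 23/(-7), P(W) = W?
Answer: 6148/77 ≈ 79.844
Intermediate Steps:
B = -106/77 (B = -21*(-1/11) + 23*(-⅐) = 21/11 - 23/7 = -106/77 ≈ -1.3766)
(B*P(2))*(-29) = -106/77*2*(-29) = -212/77*(-29) = 6148/77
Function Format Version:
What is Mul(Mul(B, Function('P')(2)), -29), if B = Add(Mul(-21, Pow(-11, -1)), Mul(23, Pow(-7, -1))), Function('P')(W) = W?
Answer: Rational(6148, 77) ≈ 79.844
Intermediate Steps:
B = Rational(-106, 77) (B = Add(Mul(-21, Rational(-1, 11)), Mul(23, Rational(-1, 7))) = Add(Rational(21, 11), Rational(-23, 7)) = Rational(-106, 77) ≈ -1.3766)
Mul(Mul(B, Function('P')(2)), -29) = Mul(Mul(Rational(-106, 77), 2), -29) = Mul(Rational(-212, 77), -29) = Rational(6148, 77)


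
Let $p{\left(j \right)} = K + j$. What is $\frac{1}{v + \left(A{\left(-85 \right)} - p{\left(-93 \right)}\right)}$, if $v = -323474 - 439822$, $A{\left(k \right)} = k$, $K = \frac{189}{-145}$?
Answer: $- \frac{145}{110676571} \approx -1.3101 \cdot 10^{-6}$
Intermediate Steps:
$K = - \frac{189}{145}$ ($K = 189 \left(- \frac{1}{145}\right) = - \frac{189}{145} \approx -1.3034$)
$p{\left(j \right)} = - \frac{189}{145} + j$
$v = -763296$ ($v = -323474 - 439822 = -763296$)
$\frac{1}{v + \left(A{\left(-85 \right)} - p{\left(-93 \right)}\right)} = \frac{1}{-763296 - - \frac{1349}{145}} = \frac{1}{-763296 + \left(-85 + \frac{13674}{145}\right)} = \frac{1}{-763296 + \frac{1349}{145}} = \frac{1}{- \frac{110676571}{145}} = - \frac{145}{110676571}$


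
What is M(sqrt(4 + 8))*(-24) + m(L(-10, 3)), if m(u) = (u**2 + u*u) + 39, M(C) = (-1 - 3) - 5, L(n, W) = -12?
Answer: 543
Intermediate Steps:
M(C) = -9 (M(C) = -4 - 5 = -9)
m(u) = 39 + 2*u**2 (m(u) = (u**2 + u**2) + 39 = 2*u**2 + 39 = 39 + 2*u**2)
M(sqrt(4 + 8))*(-24) + m(L(-10, 3)) = -9*(-24) + (39 + 2*(-12)**2) = 216 + (39 + 2*144) = 216 + (39 + 288) = 216 + 327 = 543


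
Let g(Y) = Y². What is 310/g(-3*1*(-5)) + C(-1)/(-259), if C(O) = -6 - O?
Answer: 16283/11655 ≈ 1.3971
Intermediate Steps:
310/g(-3*1*(-5)) + C(-1)/(-259) = 310/((-3*1*(-5))²) + (-6 - 1*(-1))/(-259) = 310/((-3*(-5))²) + (-6 + 1)*(-1/259) = 310/(15²) - 5*(-1/259) = 310/225 + 5/259 = 310*(1/225) + 5/259 = 62/45 + 5/259 = 16283/11655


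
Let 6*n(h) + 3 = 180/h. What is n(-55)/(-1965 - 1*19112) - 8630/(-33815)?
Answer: 800491393/3135962522 ≈ 0.25526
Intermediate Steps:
n(h) = -½ + 30/h (n(h) = -½ + (180/h)/6 = -½ + 30/h)
n(-55)/(-1965 - 1*19112) - 8630/(-33815) = ((½)*(60 - 1*(-55))/(-55))/(-1965 - 1*19112) - 8630/(-33815) = ((½)*(-1/55)*(60 + 55))/(-1965 - 19112) - 8630*(-1/33815) = ((½)*(-1/55)*115)/(-21077) + 1726/6763 = -23/22*(-1/21077) + 1726/6763 = 23/463694 + 1726/6763 = 800491393/3135962522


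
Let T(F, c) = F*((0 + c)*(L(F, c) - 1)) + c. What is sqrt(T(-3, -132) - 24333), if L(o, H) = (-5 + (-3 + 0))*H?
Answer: sqrt(393315) ≈ 627.15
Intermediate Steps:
L(o, H) = -8*H (L(o, H) = (-5 - 3)*H = -8*H)
T(F, c) = c + F*c*(-1 - 8*c) (T(F, c) = F*((0 + c)*(-8*c - 1)) + c = F*(c*(-1 - 8*c)) + c = F*c*(-1 - 8*c) + c = c + F*c*(-1 - 8*c))
sqrt(T(-3, -132) - 24333) = sqrt(-132*(1 - 1*(-3) - 8*(-3)*(-132)) - 24333) = sqrt(-132*(1 + 3 - 3168) - 24333) = sqrt(-132*(-3164) - 24333) = sqrt(417648 - 24333) = sqrt(393315)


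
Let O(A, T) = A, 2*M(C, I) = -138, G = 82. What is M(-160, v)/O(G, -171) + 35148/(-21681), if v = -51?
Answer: -1459375/592614 ≈ -2.4626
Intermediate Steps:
M(C, I) = -69 (M(C, I) = (½)*(-138) = -69)
M(-160, v)/O(G, -171) + 35148/(-21681) = -69/82 + 35148/(-21681) = -69*1/82 + 35148*(-1/21681) = -69/82 - 11716/7227 = -1459375/592614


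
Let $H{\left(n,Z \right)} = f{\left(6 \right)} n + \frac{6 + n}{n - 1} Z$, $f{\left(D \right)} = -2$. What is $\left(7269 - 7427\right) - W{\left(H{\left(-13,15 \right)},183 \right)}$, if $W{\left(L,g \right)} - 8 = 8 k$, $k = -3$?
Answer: $-142$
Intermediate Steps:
$H{\left(n,Z \right)} = - 2 n + \frac{Z \left(6 + n\right)}{-1 + n}$ ($H{\left(n,Z \right)} = - 2 n + \frac{6 + n}{n - 1} Z = - 2 n + \frac{6 + n}{-1 + n} Z = - 2 n + \frac{Z \left(6 + n\right)}{-1 + n}$)
$W{\left(L,g \right)} = -16$ ($W{\left(L,g \right)} = 8 + 8 \left(-3\right) = 8 - 24 = -16$)
$\left(7269 - 7427\right) - W{\left(H{\left(-13,15 \right)},183 \right)} = \left(7269 - 7427\right) - -16 = -158 + 16 = -142$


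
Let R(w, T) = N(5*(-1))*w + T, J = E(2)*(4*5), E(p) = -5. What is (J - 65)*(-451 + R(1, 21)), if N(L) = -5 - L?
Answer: 70950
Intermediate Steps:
J = -100 (J = -20*5 = -5*20 = -100)
R(w, T) = T (R(w, T) = (-5 - 5*(-1))*w + T = (-5 - 1*(-5))*w + T = (-5 + 5)*w + T = 0*w + T = 0 + T = T)
(J - 65)*(-451 + R(1, 21)) = (-100 - 65)*(-451 + 21) = -165*(-430) = 70950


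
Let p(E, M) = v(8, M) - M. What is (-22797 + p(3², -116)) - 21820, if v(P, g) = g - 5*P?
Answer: -44657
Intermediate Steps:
p(E, M) = -40 (p(E, M) = (M - 5*8) - M = (M - 40) - M = (-40 + M) - M = -40)
(-22797 + p(3², -116)) - 21820 = (-22797 - 40) - 21820 = -22837 - 21820 = -44657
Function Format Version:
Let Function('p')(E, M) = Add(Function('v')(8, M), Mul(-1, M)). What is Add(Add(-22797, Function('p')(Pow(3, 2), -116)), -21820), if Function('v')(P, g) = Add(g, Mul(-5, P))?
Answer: -44657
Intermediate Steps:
Function('p')(E, M) = -40 (Function('p')(E, M) = Add(Add(M, Mul(-5, 8)), Mul(-1, M)) = Add(Add(M, -40), Mul(-1, M)) = Add(Add(-40, M), Mul(-1, M)) = -40)
Add(Add(-22797, Function('p')(Pow(3, 2), -116)), -21820) = Add(Add(-22797, -40), -21820) = Add(-22837, -21820) = -44657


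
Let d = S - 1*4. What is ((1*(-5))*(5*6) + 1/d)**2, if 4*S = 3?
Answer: 3818116/169 ≈ 22592.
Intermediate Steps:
S = 3/4 (S = (1/4)*3 = 3/4 ≈ 0.75000)
d = -13/4 (d = 3/4 - 1*4 = 3/4 - 4 = -13/4 ≈ -3.2500)
((1*(-5))*(5*6) + 1/d)**2 = ((1*(-5))*(5*6) + 1/(-13/4))**2 = (-5*30 - 4/13)**2 = (-150 - 4/13)**2 = (-1954/13)**2 = 3818116/169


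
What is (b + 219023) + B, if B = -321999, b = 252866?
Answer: 149890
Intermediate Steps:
(b + 219023) + B = (252866 + 219023) - 321999 = 471889 - 321999 = 149890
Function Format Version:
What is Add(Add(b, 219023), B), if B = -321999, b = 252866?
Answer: 149890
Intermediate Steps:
Add(Add(b, 219023), B) = Add(Add(252866, 219023), -321999) = Add(471889, -321999) = 149890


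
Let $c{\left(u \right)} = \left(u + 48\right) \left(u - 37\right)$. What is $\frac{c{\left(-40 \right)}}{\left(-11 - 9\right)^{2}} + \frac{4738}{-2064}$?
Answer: $- \frac{98957}{25800} \approx -3.8355$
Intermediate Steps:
$c{\left(u \right)} = \left(-37 + u\right) \left(48 + u\right)$ ($c{\left(u \right)} = \left(48 + u\right) \left(-37 + u\right) = \left(-37 + u\right) \left(48 + u\right)$)
$\frac{c{\left(-40 \right)}}{\left(-11 - 9\right)^{2}} + \frac{4738}{-2064} = \frac{-1776 + \left(-40\right)^{2} + 11 \left(-40\right)}{\left(-11 - 9\right)^{2}} + \frac{4738}{-2064} = \frac{-1776 + 1600 - 440}{\left(-20\right)^{2}} + 4738 \left(- \frac{1}{2064}\right) = - \frac{616}{400} - \frac{2369}{1032} = \left(-616\right) \frac{1}{400} - \frac{2369}{1032} = - \frac{77}{50} - \frac{2369}{1032} = - \frac{98957}{25800}$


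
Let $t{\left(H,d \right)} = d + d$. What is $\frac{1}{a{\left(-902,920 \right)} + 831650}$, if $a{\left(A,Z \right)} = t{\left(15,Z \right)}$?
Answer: $\frac{1}{833490} \approx 1.1998 \cdot 10^{-6}$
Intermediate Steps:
$t{\left(H,d \right)} = 2 d$
$a{\left(A,Z \right)} = 2 Z$
$\frac{1}{a{\left(-902,920 \right)} + 831650} = \frac{1}{2 \cdot 920 + 831650} = \frac{1}{1840 + 831650} = \frac{1}{833490}$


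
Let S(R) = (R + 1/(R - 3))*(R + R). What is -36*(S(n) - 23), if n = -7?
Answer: -13752/5 ≈ -2750.4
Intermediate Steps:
S(R) = 2*R*(R + 1/(-3 + R)) (S(R) = (R + 1/(-3 + R))*(2*R) = 2*R*(R + 1/(-3 + R)))
-36*(S(n) - 23) = -36*(2*(-7)*(1 + (-7)**2 - 3*(-7))/(-3 - 7) - 23) = -36*(2*(-7)*(1 + 49 + 21)/(-10) - 23) = -36*(2*(-7)*(-1/10)*71 - 23) = -36*(497/5 - 23) = -36*382/5 = -13752/5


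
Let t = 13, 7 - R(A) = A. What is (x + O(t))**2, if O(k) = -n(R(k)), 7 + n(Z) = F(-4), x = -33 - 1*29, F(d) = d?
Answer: 2601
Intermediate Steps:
R(A) = 7 - A
x = -62 (x = -33 - 29 = -62)
n(Z) = -11 (n(Z) = -7 - 4 = -11)
O(k) = 11 (O(k) = -1*(-11) = 11)
(x + O(t))**2 = (-62 + 11)**2 = (-51)**2 = 2601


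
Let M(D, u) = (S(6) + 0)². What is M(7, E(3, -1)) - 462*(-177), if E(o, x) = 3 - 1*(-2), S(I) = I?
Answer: 81810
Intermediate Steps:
E(o, x) = 5 (E(o, x) = 3 + 2 = 5)
M(D, u) = 36 (M(D, u) = (6 + 0)² = 6² = 36)
M(7, E(3, -1)) - 462*(-177) = 36 - 462*(-177) = 36 + 81774 = 81810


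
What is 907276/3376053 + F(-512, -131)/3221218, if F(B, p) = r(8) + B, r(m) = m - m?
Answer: 1460402621516/5437501346277 ≈ 0.26858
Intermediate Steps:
r(m) = 0
F(B, p) = B (F(B, p) = 0 + B = B)
907276/3376053 + F(-512, -131)/3221218 = 907276/3376053 - 512/3221218 = 907276*(1/3376053) - 512*1/3221218 = 907276/3376053 - 256/1610609 = 1460402621516/5437501346277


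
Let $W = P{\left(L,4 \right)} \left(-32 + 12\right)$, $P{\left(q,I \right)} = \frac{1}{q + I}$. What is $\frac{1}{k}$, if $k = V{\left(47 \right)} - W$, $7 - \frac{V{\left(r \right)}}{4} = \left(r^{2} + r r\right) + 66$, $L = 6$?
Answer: $- \frac{1}{17906} \approx -5.5847 \cdot 10^{-5}$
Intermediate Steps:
$P{\left(q,I \right)} = \frac{1}{I + q}$
$V{\left(r \right)} = -236 - 8 r^{2}$ ($V{\left(r \right)} = 28 - 4 \left(\left(r^{2} + r r\right) + 66\right) = 28 - 4 \left(\left(r^{2} + r^{2}\right) + 66\right) = 28 - 4 \left(2 r^{2} + 66\right) = 28 - 4 \left(66 + 2 r^{2}\right) = 28 - \left(264 + 8 r^{2}\right) = -236 - 8 r^{2}$)
$W = -2$ ($W = \frac{-32 + 12}{4 + 6} = \frac{1}{10} \left(-20\right) = -2$)
$k = -17906$ ($k = \left(-236 - 8 \cdot 47^{2}\right) - -2 = \left(-236 - 17672\right) + 2 = -17908 + 2 = -17906$)
$\frac{1}{k} = \frac{1}{-17906} = - \frac{1}{17906}$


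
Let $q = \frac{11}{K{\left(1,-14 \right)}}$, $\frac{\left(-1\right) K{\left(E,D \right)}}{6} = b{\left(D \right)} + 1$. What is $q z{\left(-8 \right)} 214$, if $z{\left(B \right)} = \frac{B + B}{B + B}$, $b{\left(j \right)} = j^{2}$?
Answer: $- \frac{1177}{591} \approx -1.9915$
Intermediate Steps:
$K{\left(E,D \right)} = -6 - 6 D^{2}$ ($K{\left(E,D \right)} = - 6 \left(D^{2} + 1\right) = - 6 \left(1 + D^{2}\right) = -6 - 6 D^{2}$)
$z{\left(B \right)} = 1$ ($z{\left(B \right)} = \frac{2 B}{2 B} = 2 B \frac{1}{2 B} = 1$)
$q = - \frac{11}{1182}$ ($q = \frac{11}{-6 - 6 \left(-14\right)^{2}} = \frac{11}{-6 - 1176} = \frac{11}{-1182} = 11 \left(- \frac{1}{1182}\right) = - \frac{11}{1182} \approx -0.0093063$)
$q z{\left(-8 \right)} 214 = \left(- \frac{11}{1182}\right) 1 \cdot 214 = \left(- \frac{11}{1182}\right) 214 = - \frac{1177}{591}$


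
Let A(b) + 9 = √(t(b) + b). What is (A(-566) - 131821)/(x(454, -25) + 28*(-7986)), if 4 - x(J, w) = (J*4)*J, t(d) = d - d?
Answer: 65915/524034 - I*√566/1048068 ≈ 0.12578 - 2.27e-5*I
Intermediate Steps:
t(d) = 0
A(b) = -9 + √b (A(b) = -9 + √(0 + b) = -9 + √b)
x(J, w) = 4 - 4*J² (x(J, w) = 4 - J*4*J = 4 - 4*J*J = 4 - 4*J²)
(A(-566) - 131821)/(x(454, -25) + 28*(-7986)) = ((-9 + √(-566)) - 131821)/((4 - 4*454²) + 28*(-7986)) = ((-9 + I*√566) - 131821)/((4 - 4*206116) - 223608) = (-131830 + I*√566)/((4 - 824464) - 223608) = (-131830 + I*√566)/(-824460 - 223608) = (-131830 + I*√566)/(-1048068) = (-131830 + I*√566)*(-1/1048068) = 65915/524034 - I*√566/1048068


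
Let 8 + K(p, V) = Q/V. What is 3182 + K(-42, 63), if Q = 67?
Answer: 200029/63 ≈ 3175.1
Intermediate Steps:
K(p, V) = -8 + 67/V
3182 + K(-42, 63) = 3182 + (-8 + 67/63) = 3182 - 437/63 = 200029/63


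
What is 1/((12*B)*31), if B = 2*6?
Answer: 1/4464 ≈ 0.00022401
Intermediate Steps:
B = 12
1/((12*B)*31) = 1/((12*12)*31) = 1/(144*31) = 1/4464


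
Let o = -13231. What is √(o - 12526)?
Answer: I*√25757 ≈ 160.49*I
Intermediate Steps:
√(o - 12526) = √(-13231 - 12526) = √(-25757) = I*√25757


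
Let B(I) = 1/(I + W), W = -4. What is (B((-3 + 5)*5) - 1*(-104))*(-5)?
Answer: -3125/6 ≈ -520.83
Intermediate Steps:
B(I) = 1/(-4 + I) (B(I) = 1/(I - 4) = 1/(-4 + I))
(B((-3 + 5)*5) - 1*(-104))*(-5) = (1/(-4 + (-3 + 5)*5) - 1*(-104))*(-5) = (1/(-4 + 2*5) + 104)*(-5) = (1/(-4 + 10) + 104)*(-5) = (1/6 + 104)*(-5) = (625/6)*(-5) = -3125/6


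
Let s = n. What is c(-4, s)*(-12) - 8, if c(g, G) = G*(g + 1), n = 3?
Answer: 100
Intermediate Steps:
s = 3
c(g, G) = G*(1 + g)
c(-4, s)*(-12) - 8 = (3*(1 - 4))*(-12) - 8 = (3*(-3))*(-12) - 8 = -9*(-12) - 8 = 108 - 8 = 100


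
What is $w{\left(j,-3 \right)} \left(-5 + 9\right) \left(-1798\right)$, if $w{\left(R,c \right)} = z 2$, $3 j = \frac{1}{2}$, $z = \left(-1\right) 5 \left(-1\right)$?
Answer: $-71920$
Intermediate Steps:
$z = 5$ ($z = \left(-5\right) \left(-1\right) = 5$)
$j = \frac{1}{6}$ ($j = \frac{1}{3 \cdot 2} = \frac{1}{3} \cdot \frac{1}{2} = \frac{1}{6} \approx 0.16667$)
$w{\left(R,c \right)} = 10$ ($w{\left(R,c \right)} = 5 \cdot 2 = 10$)
$w{\left(j,-3 \right)} \left(-5 + 9\right) \left(-1798\right) = 10 \left(-5 + 9\right) \left(-1798\right) = 10 \cdot 4 \left(-1798\right) = 40 \left(-1798\right) = -71920$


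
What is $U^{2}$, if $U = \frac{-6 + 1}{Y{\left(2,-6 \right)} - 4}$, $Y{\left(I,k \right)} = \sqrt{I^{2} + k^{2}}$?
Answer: $\frac{25}{4 \left(2 - \sqrt{10}\right)^{2}} \approx 4.6266$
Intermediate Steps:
$U = - \frac{5}{-4 + 2 \sqrt{10}}$ ($U = \frac{-6 + 1}{\sqrt{2^{2} + \left(-6\right)^{2}} - 4} = - \frac{5}{\sqrt{4 + 36} - 4} = - \frac{5}{\sqrt{40} - 4} = - \frac{5}{2 \sqrt{10} - 4} = - \frac{5}{-4 + 2 \sqrt{10}} \approx -2.1509$)
$U^{2} = \left(- \frac{5}{6} - \frac{5 \sqrt{10}}{12}\right)^{2}$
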